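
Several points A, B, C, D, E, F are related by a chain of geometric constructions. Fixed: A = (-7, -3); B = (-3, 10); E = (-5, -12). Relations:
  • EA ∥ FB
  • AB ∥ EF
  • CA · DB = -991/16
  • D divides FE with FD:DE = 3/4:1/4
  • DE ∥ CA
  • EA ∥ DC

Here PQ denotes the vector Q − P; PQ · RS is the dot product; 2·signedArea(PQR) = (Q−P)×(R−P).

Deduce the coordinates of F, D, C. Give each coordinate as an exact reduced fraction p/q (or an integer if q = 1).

1. F_x = -1  [EA ∥ FB ∩ AB ∥ EF]
2. F_y = 1  [EA ∥ FB ∩ AB ∥ EF]
   → F = (-1, 1)
3. D_x = -4  [D divides FE with FD:DE = 3/4:1/4]
4. D_y = -35/4  [D divides FE with FD:DE = 3/4:1/4]
   → D = (-4, -35/4)
5. C_x = -6  [DE ∥ CA ∩ EA ∥ DC]
6. C_y = 1/4  [DE ∥ CA ∩ EA ∥ DC]
   → C = (-6, 1/4)

C = (-6, 1/4)
D = (-4, -35/4)
F = (-1, 1)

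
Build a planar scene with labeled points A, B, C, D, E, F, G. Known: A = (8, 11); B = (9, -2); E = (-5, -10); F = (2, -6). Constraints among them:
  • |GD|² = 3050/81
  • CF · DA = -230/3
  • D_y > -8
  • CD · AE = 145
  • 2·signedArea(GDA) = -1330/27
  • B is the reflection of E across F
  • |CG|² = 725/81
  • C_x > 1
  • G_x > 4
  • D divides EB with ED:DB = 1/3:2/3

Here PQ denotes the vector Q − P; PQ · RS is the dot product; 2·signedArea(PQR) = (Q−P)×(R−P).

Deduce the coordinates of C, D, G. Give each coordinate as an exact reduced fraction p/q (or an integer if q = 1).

C = (5/3, -5/3)
D = (-1/3, -22/3)
G = (38/9, -29/9)

1. D_x = -1/3  [D divides EB with ED:DB = 1/3:2/3]
2. D_y = -22/3  [D divides EB with ED:DB = 1/3:2/3]
   → D = (-1/3, -22/3)
3. G_x = 38/9  [line -55/3·x + 25/3·y + 2815/27 = 0 ∩ |GD|² = 3050/81]
4. G_y = -29/9  [line -55/3·x + 25/3·y + 2815/27 = 0 ∩ |GD|² = 3050/81]
   → G = (38/9, -29/9)
5. C_x = 5/3  [CF · DA = -230/3 ∩ CD · AE = 145]
6. C_y = -5/3  [CF · DA = -230/3 ∩ CD · AE = 145]
   → C = (5/3, -5/3)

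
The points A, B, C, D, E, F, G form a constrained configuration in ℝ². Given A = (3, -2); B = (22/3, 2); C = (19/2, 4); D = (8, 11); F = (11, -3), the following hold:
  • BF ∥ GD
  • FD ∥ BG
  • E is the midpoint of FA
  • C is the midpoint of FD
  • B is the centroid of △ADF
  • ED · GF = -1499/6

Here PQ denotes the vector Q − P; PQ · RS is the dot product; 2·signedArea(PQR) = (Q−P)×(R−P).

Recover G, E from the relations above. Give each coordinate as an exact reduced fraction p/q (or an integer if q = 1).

E = (7, -5/2)
G = (13/3, 16)

1. G_x = 13/3  [BF ∥ GD ∩ FD ∥ BG]
2. G_y = 16  [BF ∥ GD ∩ FD ∥ BG]
   → G = (13/3, 16)
3. E_x = 7  [E is the midpoint of FA]
4. E_y = -5/2  [E is the midpoint of FA]
   → E = (7, -5/2)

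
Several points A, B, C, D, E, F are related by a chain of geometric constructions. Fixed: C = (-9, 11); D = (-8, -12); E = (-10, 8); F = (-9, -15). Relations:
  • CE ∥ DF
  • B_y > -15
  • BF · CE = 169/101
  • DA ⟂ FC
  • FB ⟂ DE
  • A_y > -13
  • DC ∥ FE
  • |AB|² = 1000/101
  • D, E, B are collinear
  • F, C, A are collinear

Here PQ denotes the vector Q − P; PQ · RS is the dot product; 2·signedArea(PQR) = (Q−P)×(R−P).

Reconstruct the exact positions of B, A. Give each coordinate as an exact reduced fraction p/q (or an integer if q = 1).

1. B_x = -779/101  [D, E, B are collinear ∩ FB ⟂ DE]
2. B_y = -1502/101  [D, E, B are collinear ∩ FB ⟂ DE]
   → B = (-779/101, -1502/101)
3. A_x = -9  [F, C, A are collinear ∩ DA ⟂ FC]
4. A_y = -12  [F, C, A are collinear ∩ DA ⟂ FC]
   → A = (-9, -12)

A = (-9, -12)
B = (-779/101, -1502/101)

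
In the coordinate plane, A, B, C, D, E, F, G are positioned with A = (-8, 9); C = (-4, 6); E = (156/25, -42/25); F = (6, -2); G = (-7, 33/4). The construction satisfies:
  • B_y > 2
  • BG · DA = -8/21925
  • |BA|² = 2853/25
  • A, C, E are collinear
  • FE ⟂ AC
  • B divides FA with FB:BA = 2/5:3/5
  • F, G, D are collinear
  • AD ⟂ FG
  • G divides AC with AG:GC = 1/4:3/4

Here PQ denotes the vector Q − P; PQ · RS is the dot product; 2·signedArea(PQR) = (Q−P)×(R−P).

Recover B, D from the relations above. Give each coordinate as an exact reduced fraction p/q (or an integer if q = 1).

B = (2/5, 12/5)
D = (-34998/4385, 39569/4385)

1. B_x = 2/5  [B divides FA with FB:BA = 2/5:3/5]
2. B_y = 12/5  [B divides FA with FB:BA = 2/5:3/5]
   → B = (2/5, 12/5)
3. D_x = -34998/4385  [F, G, D are collinear ∩ AD ⟂ FG]
4. D_y = 39569/4385  [F, G, D are collinear ∩ AD ⟂ FG]
   → D = (-34998/4385, 39569/4385)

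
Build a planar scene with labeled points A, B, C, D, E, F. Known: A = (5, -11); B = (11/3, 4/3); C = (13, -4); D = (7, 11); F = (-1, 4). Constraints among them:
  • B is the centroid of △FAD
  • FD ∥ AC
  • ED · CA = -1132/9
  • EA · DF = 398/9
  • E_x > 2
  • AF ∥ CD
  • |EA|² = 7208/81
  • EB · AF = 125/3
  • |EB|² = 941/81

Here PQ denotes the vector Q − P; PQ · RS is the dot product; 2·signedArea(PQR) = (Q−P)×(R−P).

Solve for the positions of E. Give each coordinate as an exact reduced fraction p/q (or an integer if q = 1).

E = (23/9, -17/9)

1. E_x = 23/9  [EB · AF = 125/3 ∩ EA · DF = 398/9]
2. E_y = -17/9  [EB · AF = 125/3 ∩ EA · DF = 398/9]
   → E = (23/9, -17/9)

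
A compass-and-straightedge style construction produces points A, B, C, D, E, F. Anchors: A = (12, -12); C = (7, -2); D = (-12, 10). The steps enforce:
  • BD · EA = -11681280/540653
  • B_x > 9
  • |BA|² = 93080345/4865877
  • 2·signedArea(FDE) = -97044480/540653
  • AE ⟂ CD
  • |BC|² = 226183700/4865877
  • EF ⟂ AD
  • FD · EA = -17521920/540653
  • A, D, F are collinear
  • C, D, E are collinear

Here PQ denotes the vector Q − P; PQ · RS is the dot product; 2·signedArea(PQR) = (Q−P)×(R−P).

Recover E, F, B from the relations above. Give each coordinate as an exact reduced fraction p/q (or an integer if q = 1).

1. E_x = 1524/101  [C, D, E are collinear ∩ AE ⟂ CD]
2. E_y = -718/101  [C, D, E are collinear ∩ AE ⟂ CD]
   → E = (1524/101, -718/101)
3. F_x = 60180/5353  [A, D, F are collinear ∩ EF ⟂ AD]
4. F_y = -60518/5353  [A, D, F are collinear ∩ EF ⟂ AD]
   → F = (60180/5353, -60518/5353)
5. B_x = 157831/16059  [line 312/101·x + 494/101·y + 5279092/540653 = 0 ∩ |BC|² = 226183700/4865877]
6. B_y = -43914/5353  [line 312/101·x + 494/101·y + 5279092/540653 = 0 ∩ |BC|² = 226183700/4865877]
   → B = (157831/16059, -43914/5353)

B = (157831/16059, -43914/5353)
E = (1524/101, -718/101)
F = (60180/5353, -60518/5353)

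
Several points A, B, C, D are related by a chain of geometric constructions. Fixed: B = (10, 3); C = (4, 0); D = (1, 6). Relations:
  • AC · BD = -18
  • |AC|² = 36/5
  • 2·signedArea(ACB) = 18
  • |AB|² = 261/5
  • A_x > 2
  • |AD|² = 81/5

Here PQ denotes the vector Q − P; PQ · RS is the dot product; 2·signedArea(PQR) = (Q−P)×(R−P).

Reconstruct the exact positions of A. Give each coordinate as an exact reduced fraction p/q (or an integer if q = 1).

1. A_x = 14/5  [2·signedArea(ACB) = 18 ∩ AC · BD = -18]
2. A_y = 12/5  [2·signedArea(ACB) = 18 ∩ AC · BD = -18]
   → A = (14/5, 12/5)

A = (14/5, 12/5)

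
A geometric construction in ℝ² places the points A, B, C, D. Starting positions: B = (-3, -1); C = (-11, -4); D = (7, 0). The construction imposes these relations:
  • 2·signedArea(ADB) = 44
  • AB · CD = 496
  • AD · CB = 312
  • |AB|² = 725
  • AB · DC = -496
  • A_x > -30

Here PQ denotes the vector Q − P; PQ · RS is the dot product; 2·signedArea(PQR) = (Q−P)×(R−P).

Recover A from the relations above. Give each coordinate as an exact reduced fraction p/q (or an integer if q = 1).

1. A_x = -29  [AB · DC = -496 ∩ 2·signedArea(ADB) = 44]
2. A_y = -8  [AB · DC = -496 ∩ 2·signedArea(ADB) = 44]
   → A = (-29, -8)

A = (-29, -8)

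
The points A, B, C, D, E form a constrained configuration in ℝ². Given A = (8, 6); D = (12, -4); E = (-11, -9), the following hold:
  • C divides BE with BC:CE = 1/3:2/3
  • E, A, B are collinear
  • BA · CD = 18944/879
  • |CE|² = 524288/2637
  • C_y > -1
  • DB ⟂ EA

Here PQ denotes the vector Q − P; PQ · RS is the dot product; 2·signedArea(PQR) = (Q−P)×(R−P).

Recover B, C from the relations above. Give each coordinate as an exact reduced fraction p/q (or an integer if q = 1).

B = (1641/293, 1203/293)
C = (59/879, -77/293)

1. B_x = 1641/293  [E, A, B are collinear ∩ DB ⟂ EA]
2. B_y = 1203/293  [E, A, B are collinear ∩ DB ⟂ EA]
   → B = (1641/293, 1203/293)
3. C_x = 59/879  [C divides BE with BC:CE = 1/3:2/3]
4. C_y = -77/293  [C divides BE with BC:CE = 1/3:2/3]
   → C = (59/879, -77/293)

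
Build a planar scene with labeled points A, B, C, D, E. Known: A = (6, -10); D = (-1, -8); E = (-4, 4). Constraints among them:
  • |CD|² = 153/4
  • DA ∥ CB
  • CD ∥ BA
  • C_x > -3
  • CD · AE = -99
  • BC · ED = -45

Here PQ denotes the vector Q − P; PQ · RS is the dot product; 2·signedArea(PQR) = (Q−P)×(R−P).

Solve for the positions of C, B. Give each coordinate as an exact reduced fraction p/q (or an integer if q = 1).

B = (9/2, -4)
C = (-5/2, -2)

1. C_x = -5/2  [line 10·x + -14·y + -3 = 0 ∩ |CD|² = 153/4]
2. C_y = -2  [line 10·x + -14·y + -3 = 0 ∩ |CD|² = 153/4]
   → C = (-5/2, -2)
3. B_x = 9/2  [CD ∥ BA ∩ DA ∥ CB]
4. B_y = -4  [CD ∥ BA ∩ DA ∥ CB]
   → B = (9/2, -4)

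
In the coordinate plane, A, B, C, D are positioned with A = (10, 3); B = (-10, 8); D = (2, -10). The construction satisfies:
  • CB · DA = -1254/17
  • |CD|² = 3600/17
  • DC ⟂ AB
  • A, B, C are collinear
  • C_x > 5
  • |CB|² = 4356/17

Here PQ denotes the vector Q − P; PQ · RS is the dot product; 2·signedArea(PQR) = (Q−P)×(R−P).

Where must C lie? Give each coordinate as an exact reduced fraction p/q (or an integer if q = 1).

1. C_x = 94/17  [A, B, C are collinear ∩ DC ⟂ AB]
2. C_y = 70/17  [A, B, C are collinear ∩ DC ⟂ AB]
   → C = (94/17, 70/17)

C = (94/17, 70/17)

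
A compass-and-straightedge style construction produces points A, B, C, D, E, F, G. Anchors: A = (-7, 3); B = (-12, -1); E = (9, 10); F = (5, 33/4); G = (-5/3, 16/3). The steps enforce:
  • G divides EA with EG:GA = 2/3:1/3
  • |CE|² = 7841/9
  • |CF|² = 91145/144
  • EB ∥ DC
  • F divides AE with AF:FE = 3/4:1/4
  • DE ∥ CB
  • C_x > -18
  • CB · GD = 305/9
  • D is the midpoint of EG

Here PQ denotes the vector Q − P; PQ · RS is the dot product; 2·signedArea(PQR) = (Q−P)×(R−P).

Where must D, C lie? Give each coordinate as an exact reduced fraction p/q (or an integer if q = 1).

1. D_x = 11/3  [D is the midpoint of EG]
2. D_y = 23/3  [D is the midpoint of EG]
   → D = (11/3, 23/3)
3. C_x = -52/3  [DE ∥ CB ∩ EB ∥ DC]
4. C_y = -10/3  [DE ∥ CB ∩ EB ∥ DC]
   → C = (-52/3, -10/3)

C = (-52/3, -10/3)
D = (11/3, 23/3)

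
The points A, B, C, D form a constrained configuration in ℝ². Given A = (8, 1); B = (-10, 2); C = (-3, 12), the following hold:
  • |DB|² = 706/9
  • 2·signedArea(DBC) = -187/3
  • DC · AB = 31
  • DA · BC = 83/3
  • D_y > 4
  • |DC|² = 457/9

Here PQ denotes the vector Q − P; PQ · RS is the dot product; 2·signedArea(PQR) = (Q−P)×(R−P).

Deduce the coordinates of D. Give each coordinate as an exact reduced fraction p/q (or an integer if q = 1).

D = (-5/3, 5)

1. D_x = -5/3  [DC · AB = 31 ∩ 2·signedArea(DBC) = -187/3]
2. D_y = 5  [DC · AB = 31 ∩ 2·signedArea(DBC) = -187/3]
   → D = (-5/3, 5)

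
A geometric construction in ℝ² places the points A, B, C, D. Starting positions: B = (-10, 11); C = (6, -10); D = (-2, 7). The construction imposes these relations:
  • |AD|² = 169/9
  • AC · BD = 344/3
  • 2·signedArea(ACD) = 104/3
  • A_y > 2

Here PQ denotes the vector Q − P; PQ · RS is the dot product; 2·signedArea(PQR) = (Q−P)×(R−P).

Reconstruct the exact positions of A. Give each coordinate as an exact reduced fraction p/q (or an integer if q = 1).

A = (-2, 8/3)

1. A_x = -2  [AC · BD = 344/3 ∩ 2·signedArea(ACD) = 104/3]
2. A_y = 8/3  [AC · BD = 344/3 ∩ 2·signedArea(ACD) = 104/3]
   → A = (-2, 8/3)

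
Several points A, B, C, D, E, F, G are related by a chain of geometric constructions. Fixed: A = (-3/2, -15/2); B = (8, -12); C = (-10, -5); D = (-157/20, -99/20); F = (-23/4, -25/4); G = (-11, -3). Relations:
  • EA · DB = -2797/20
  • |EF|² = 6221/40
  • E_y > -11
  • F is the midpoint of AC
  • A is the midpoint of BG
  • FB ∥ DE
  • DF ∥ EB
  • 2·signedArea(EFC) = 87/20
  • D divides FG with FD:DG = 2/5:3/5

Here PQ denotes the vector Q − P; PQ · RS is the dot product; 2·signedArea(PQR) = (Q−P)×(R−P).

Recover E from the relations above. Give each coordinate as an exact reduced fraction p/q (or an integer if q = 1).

E = (59/10, -107/10)

1. E_x = 59/10  [DF ∥ EB ∩ FB ∥ DE]
2. E_y = -107/10  [DF ∥ EB ∩ FB ∥ DE]
   → E = (59/10, -107/10)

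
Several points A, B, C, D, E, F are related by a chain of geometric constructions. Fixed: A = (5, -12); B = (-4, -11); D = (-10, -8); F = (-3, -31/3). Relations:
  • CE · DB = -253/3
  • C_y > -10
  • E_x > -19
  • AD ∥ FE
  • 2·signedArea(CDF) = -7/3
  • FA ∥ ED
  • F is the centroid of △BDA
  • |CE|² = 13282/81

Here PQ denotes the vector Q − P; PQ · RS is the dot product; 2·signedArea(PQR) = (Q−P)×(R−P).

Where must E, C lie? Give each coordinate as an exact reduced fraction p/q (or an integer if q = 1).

1. E_x = -18  [FA ∥ ED ∩ AD ∥ FE]
2. E_y = -19/3  [FA ∥ ED ∩ AD ∥ FE]
   → E = (-18, -19/3)
3. C_x = -17/3  [2·signedArea(CDF) = -7/3 ∩ CE · DB = -253/3]
4. C_y = -88/9  [2·signedArea(CDF) = -7/3 ∩ CE · DB = -253/3]
   → C = (-17/3, -88/9)

C = (-17/3, -88/9)
E = (-18, -19/3)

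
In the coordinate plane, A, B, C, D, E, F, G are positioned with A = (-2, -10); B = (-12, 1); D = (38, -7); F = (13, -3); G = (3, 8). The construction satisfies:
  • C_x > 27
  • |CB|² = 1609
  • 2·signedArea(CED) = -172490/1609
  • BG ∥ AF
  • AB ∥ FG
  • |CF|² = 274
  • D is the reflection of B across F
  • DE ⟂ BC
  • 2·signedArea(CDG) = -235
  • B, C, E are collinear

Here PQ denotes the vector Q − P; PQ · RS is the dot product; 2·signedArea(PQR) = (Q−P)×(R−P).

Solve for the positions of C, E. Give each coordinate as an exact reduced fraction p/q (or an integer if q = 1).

1. C_x = 28  [line -15·x + -35·y + 560 = 0 ∩ |CF|² = 274]
2. C_y = 4  [line -15·x + -35·y + 560 = 0 ∩ |CF|² = 274]
   → C = (28, 4)
3. E_x = 59732/1609  [B, C, E are collinear ∩ DE ⟂ BC]
4. E_y = 7537/1609  [B, C, E are collinear ∩ DE ⟂ BC]
   → E = (59732/1609, 7537/1609)

C = (28, 4)
E = (59732/1609, 7537/1609)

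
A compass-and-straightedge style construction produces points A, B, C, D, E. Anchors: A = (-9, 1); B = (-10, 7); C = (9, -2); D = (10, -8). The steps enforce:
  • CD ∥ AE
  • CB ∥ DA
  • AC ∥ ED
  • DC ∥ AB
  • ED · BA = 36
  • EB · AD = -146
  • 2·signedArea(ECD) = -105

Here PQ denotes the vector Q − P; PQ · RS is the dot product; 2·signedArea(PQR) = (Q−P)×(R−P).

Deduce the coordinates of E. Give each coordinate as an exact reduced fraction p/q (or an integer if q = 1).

E = (-8, -5)

1. E_x = -8  [AC ∥ ED ∩ CD ∥ AE]
2. E_y = -5  [AC ∥ ED ∩ CD ∥ AE]
   → E = (-8, -5)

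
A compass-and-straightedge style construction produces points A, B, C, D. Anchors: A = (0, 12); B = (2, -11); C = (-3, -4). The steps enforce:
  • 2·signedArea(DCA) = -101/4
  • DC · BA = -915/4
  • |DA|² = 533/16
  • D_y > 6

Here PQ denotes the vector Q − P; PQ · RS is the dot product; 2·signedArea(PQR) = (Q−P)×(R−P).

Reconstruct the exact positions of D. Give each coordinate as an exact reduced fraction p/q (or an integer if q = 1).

1. D_x = 1/2  [2·signedArea(DCA) = -101/4 ∩ DC · BA = -915/4]
2. D_y = 25/4  [2·signedArea(DCA) = -101/4 ∩ DC · BA = -915/4]
   → D = (1/2, 25/4)

D = (1/2, 25/4)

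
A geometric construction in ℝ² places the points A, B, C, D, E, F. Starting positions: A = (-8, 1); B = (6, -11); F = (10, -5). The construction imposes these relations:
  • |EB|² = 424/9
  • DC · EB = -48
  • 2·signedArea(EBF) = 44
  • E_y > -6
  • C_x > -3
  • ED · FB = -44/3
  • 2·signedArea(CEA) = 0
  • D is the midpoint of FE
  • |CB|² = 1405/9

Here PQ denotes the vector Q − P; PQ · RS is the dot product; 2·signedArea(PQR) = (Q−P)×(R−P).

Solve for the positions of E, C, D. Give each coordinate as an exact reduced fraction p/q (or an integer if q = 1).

1. E_x = 8/3  [line -6·x + 4·y + 36 = 0 ∩ |EB|² = 424/9]
2. E_y = -5  [line -6·x + 4·y + 36 = 0 ∩ |EB|² = 424/9]
   → E = (8/3, -5)
3. D_x = 19/3  [D is the midpoint of FE]
4. D_y = -5  [D is the midpoint of FE]
   → D = (19/3, -5)
5. C_x = -8/3  [2·signedArea(CEA) = 0 ∩ DC · EB = -48]
6. C_y = -2  [2·signedArea(CEA) = 0 ∩ DC · EB = -48]
   → C = (-8/3, -2)

C = (-8/3, -2)
D = (19/3, -5)
E = (8/3, -5)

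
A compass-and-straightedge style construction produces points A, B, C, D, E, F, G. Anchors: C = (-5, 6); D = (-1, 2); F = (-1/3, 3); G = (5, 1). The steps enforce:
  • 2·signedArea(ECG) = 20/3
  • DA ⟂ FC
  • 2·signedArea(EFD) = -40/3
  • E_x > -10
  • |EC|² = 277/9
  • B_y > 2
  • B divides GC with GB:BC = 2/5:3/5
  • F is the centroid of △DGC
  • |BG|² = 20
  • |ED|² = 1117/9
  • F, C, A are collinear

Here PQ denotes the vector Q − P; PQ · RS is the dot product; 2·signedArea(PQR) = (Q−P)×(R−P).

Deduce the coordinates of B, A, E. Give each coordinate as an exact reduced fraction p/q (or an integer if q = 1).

A = (-97/277, 834/277)
B = (1, 3)
E = (-29/3, 9)

1. B_x = 1  [B divides GC with GB:BC = 2/5:3/5]
2. B_y = 3  [B divides GC with GB:BC = 2/5:3/5]
   → B = (1, 3)
3. A_x = -97/277  [F, C, A are collinear ∩ DA ⟂ FC]
4. A_y = 834/277  [F, C, A are collinear ∩ DA ⟂ FC]
   → A = (-97/277, 834/277)
5. E_x = -29/3  [2·signedArea(ECG) = 20/3 ∩ 2·signedArea(EFD) = -40/3]
6. E_y = 9  [2·signedArea(ECG) = 20/3 ∩ 2·signedArea(EFD) = -40/3]
   → E = (-29/3, 9)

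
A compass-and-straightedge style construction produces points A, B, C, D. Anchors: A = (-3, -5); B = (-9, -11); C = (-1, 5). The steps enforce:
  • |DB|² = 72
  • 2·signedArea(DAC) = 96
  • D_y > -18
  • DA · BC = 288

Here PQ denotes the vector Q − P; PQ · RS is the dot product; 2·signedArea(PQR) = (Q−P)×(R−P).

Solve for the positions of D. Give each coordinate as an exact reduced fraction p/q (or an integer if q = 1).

1. D_x = -15  [2·signedArea(DAC) = 96 ∩ DA · BC = 288]
2. D_y = -17  [2·signedArea(DAC) = 96 ∩ DA · BC = 288]
   → D = (-15, -17)

D = (-15, -17)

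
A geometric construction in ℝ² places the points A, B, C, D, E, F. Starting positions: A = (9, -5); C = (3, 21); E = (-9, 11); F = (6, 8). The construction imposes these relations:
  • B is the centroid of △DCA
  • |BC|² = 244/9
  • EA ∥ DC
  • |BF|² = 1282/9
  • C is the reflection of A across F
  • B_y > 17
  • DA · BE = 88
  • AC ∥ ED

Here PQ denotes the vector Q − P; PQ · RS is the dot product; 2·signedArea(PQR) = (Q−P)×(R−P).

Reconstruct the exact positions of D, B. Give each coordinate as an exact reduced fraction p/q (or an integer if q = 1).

B = (-1, 53/3)
D = (-15, 37)

1. D_x = -15  [EA ∥ DC ∩ AC ∥ ED]
2. D_y = 37  [EA ∥ DC ∩ AC ∥ ED]
   → D = (-15, 37)
3. B_x = -1  [B is the centroid of △DCA]
4. B_y = 53/3  [B is the centroid of △DCA]
   → B = (-1, 53/3)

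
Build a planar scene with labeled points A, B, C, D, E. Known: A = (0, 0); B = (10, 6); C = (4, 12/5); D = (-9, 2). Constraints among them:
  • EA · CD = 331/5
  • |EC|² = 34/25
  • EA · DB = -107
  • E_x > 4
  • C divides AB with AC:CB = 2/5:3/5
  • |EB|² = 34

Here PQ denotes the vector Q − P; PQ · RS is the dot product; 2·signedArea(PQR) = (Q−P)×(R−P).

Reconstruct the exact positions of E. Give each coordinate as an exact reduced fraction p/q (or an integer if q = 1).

1. E_x = 5  [EA · DB = -107 ∩ EA · CD = 331/5]
2. E_y = 3  [EA · DB = -107 ∩ EA · CD = 331/5]
   → E = (5, 3)

E = (5, 3)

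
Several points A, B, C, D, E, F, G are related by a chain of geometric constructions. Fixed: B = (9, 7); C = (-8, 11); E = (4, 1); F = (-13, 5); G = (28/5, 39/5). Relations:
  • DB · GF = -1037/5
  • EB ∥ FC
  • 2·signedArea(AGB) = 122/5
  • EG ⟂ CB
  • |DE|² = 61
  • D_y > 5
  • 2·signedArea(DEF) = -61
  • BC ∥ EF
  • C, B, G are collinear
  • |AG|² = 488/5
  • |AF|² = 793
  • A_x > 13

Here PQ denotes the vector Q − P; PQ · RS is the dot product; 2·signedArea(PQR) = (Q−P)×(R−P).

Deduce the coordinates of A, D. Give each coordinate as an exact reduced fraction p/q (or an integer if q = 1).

A = (14, 13)
D = (-2, 6)

1. A_x = 14  [line 4/5·x + 17/5·y + -277/5 = 0 ∩ |AG|² = 488/5]
2. A_y = 13  [line 4/5·x + 17/5·y + -277/5 = 0 ∩ |AG|² = 488/5]
   → A = (14, 13)
3. D_x = -2  [2·signedArea(DEF) = -61 ∩ DB · GF = -1037/5]
4. D_y = 6  [2·signedArea(DEF) = -61 ∩ DB · GF = -1037/5]
   → D = (-2, 6)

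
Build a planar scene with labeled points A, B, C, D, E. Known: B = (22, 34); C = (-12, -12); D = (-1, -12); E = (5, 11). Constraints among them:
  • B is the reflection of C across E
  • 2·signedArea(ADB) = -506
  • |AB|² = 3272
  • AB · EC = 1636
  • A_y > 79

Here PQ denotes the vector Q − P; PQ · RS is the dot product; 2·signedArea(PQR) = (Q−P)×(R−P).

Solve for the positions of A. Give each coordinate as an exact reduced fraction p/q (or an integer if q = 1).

1. A_x = 56  [2·signedArea(ADB) = -506 ∩ AB · EC = 1636]
2. A_y = 80  [2·signedArea(ADB) = -506 ∩ AB · EC = 1636]
   → A = (56, 80)

A = (56, 80)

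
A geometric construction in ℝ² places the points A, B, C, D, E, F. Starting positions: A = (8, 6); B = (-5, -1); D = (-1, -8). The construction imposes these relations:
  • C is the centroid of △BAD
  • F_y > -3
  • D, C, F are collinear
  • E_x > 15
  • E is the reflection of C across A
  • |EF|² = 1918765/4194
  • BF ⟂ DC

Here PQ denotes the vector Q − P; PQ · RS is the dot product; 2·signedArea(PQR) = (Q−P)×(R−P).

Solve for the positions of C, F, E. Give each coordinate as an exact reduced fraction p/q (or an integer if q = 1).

C = (2/3, -1)
E = (46/3, 13)
F = (169/466, -1061/466)

1. C_x = 2/3  [C is the centroid of △BAD]
2. C_y = -1  [C is the centroid of △BAD]
   → C = (2/3, -1)
3. F_x = 169/466  [D, C, F are collinear ∩ BF ⟂ DC]
4. F_y = -1061/466  [D, C, F are collinear ∩ BF ⟂ DC]
   → F = (169/466, -1061/466)
5. E_x = 46/3  [E is the reflection of C across A]
6. E_y = 13  [E is the reflection of C across A]
   → E = (46/3, 13)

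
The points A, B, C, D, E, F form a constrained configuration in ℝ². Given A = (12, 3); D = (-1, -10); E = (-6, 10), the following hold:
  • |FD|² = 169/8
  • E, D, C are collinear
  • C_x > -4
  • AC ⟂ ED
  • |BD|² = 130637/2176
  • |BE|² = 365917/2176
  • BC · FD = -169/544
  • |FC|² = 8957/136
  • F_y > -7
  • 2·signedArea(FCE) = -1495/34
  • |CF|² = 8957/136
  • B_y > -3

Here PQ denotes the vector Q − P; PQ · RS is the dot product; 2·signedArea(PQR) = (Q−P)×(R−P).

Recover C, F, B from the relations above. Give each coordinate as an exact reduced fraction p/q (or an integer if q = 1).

1. C_x = -56/17  [E, D, C are collinear ∩ AC ⟂ ED]
2. C_y = -14/17  [E, D, C are collinear ∩ AC ⟂ ED]
   → C = (-56/17, -14/17)
3. F_x = 9/4  [line -184/17·x + -46/17·y + 207/34 = 0 ∩ |FD|² = 169/8]
4. F_y = -27/4  [line -184/17·x + -46/17·y + 207/34 = 0 ∩ |FD|² = 169/8]
   → F = (9/4, -27/4)
5. B_x = -519/272  [line 13/4·x + 13/4·y + 7449/544 = 0 ∩ |BD|² = 130637/2176]
6. B_y = -627/272  [line 13/4·x + 13/4·y + 7449/544 = 0 ∩ |BD|² = 130637/2176]
   → B = (-519/272, -627/272)

B = (-519/272, -627/272)
C = (-56/17, -14/17)
F = (9/4, -27/4)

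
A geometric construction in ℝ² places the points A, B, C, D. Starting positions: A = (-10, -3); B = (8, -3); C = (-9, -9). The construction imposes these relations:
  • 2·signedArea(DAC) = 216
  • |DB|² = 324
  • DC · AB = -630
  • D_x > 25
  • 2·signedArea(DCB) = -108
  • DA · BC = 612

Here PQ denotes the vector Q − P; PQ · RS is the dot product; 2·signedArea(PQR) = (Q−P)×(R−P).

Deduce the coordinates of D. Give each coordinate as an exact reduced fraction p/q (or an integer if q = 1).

1. D_x = 26  [2·signedArea(DAC) = 216 ∩ 2·signedArea(DCB) = -108]
2. D_y = -3  [2·signedArea(DAC) = 216 ∩ 2·signedArea(DCB) = -108]
   → D = (26, -3)

D = (26, -3)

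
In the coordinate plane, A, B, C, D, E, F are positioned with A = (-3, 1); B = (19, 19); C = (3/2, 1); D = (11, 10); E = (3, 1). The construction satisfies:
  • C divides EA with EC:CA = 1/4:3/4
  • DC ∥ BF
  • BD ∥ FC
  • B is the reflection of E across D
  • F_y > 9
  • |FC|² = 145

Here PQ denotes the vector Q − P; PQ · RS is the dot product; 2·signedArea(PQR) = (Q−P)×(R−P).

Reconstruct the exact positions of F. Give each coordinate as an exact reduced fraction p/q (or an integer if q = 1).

F = (19/2, 10)

1. F_x = 19/2  [BD ∥ FC ∩ DC ∥ BF]
2. F_y = 10  [BD ∥ FC ∩ DC ∥ BF]
   → F = (19/2, 10)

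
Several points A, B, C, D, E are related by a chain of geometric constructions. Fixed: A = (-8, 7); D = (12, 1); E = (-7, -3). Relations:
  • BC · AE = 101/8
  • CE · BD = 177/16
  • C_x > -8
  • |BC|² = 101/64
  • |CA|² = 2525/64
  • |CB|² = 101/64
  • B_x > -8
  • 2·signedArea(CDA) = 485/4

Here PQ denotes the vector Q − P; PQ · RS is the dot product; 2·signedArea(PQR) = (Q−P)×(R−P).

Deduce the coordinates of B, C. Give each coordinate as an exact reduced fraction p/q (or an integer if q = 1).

B = (-15/2, 2)
C = (-59/8, 3/4)

1. C_x = -59/8  [line -6·x + -20·y + -117/4 = 0 ∩ |CA|² = 2525/64]
2. C_y = 3/4  [line -6·x + -20·y + -117/4 = 0 ∩ |CA|² = 2525/64]
   → C = (-59/8, 3/4)
3. B_x = -15/2  [line -1·x + 10·y + -55/2 = 0 ∩ |BC|² = 101/64]
4. B_y = 2  [line -1·x + 10·y + -55/2 = 0 ∩ |BC|² = 101/64]
   → B = (-15/2, 2)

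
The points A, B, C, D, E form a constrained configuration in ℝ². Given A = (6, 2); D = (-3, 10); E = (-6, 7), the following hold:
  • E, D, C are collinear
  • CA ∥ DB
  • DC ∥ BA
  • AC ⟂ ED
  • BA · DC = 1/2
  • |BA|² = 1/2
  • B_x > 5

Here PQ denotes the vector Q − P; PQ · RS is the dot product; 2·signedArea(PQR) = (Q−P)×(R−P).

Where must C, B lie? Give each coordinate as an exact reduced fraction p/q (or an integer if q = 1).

1. C_x = -5/2  [E, D, C are collinear ∩ AC ⟂ ED]
2. C_y = 21/2  [E, D, C are collinear ∩ AC ⟂ ED]
   → C = (-5/2, 21/2)
3. B_x = 11/2  [DC ∥ BA ∩ CA ∥ DB]
4. B_y = 3/2  [DC ∥ BA ∩ CA ∥ DB]
   → B = (11/2, 3/2)

B = (11/2, 3/2)
C = (-5/2, 21/2)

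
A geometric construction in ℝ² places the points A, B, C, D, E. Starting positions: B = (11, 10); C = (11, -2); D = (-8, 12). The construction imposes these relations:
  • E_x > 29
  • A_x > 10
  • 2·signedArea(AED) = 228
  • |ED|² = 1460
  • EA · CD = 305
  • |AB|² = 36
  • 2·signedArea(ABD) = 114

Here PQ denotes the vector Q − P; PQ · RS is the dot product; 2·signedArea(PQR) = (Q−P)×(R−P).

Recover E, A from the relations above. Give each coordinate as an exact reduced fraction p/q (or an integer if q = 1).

A = (11, 4)
E = (30, 8)

1. A_x = 11  [line -2·x + -19·y + 98 = 0 ∩ |AB|² = 36]
2. A_y = 4  [line -2·x + -19·y + 98 = 0 ∩ |AB|² = 36]
   → A = (11, 4)
3. E_x = 30  [EA · CD = 305 ∩ 2·signedArea(AED) = 228]
4. E_y = 8  [EA · CD = 305 ∩ 2·signedArea(AED) = 228]
   → E = (30, 8)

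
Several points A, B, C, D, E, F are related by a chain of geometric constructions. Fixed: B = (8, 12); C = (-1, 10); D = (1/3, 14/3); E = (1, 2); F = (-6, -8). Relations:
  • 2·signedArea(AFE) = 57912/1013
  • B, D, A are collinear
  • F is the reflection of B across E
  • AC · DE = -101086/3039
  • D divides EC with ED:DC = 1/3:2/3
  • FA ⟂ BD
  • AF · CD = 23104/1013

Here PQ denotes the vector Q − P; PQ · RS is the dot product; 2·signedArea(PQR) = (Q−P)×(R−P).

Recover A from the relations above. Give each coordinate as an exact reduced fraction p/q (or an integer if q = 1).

1. A_x = -9422/1013  [B, D, A are collinear ∩ FA ⟂ BD]
2. A_y = -4608/1013  [B, D, A are collinear ∩ FA ⟂ BD]
   → A = (-9422/1013, -4608/1013)

A = (-9422/1013, -4608/1013)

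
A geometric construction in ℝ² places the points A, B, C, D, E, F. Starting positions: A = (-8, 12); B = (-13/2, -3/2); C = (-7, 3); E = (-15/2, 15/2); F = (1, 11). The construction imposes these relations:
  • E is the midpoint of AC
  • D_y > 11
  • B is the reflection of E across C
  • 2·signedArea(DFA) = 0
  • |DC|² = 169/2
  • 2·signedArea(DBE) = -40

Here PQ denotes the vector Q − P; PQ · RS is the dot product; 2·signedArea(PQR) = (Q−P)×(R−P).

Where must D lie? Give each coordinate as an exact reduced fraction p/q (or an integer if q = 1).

D = (-7/2, 23/2)

1. D_x = -7/2  [2·signedArea(DFA) = 0 ∩ 2·signedArea(DBE) = -40]
2. D_y = 23/2  [2·signedArea(DFA) = 0 ∩ 2·signedArea(DBE) = -40]
   → D = (-7/2, 23/2)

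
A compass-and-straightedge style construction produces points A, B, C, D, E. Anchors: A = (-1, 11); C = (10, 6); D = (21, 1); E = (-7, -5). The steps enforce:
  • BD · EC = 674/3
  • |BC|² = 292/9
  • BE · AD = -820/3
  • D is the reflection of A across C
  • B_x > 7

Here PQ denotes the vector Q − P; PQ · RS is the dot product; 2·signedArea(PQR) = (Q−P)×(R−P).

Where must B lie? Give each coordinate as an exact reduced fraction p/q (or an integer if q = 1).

B = (8, 2/3)

1. B_x = 8  [BE · AD = -820/3 ∩ BD · EC = 674/3]
2. B_y = 2/3  [BE · AD = -820/3 ∩ BD · EC = 674/3]
   → B = (8, 2/3)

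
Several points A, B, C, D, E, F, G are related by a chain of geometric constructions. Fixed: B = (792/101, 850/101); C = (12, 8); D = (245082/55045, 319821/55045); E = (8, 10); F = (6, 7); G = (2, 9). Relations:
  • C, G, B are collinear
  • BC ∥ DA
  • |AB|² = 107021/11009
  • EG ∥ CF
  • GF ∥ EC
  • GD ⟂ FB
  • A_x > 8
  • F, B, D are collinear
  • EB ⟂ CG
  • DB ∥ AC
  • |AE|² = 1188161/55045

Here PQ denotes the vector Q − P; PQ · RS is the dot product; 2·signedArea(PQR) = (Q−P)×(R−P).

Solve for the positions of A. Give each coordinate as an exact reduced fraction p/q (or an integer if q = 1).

1. A_x = 473982/55045  [DB ∥ AC ∩ BC ∥ DA]
2. A_y = 296931/55045  [DB ∥ AC ∩ BC ∥ DA]
   → A = (473982/55045, 296931/55045)

A = (473982/55045, 296931/55045)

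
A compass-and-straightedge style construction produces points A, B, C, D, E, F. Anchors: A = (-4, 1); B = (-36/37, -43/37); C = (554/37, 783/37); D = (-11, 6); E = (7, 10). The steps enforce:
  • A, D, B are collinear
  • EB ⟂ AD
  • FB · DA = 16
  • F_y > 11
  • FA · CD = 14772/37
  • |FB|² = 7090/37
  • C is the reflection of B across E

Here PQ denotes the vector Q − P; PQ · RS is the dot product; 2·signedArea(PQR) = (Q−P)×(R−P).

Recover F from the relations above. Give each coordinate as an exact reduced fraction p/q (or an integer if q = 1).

1. F_x = 203/37  [FA · CD = 14772/37 ∩ FB · DA = 16]
2. F_y = 410/37  [FA · CD = 14772/37 ∩ FB · DA = 16]
   → F = (203/37, 410/37)

F = (203/37, 410/37)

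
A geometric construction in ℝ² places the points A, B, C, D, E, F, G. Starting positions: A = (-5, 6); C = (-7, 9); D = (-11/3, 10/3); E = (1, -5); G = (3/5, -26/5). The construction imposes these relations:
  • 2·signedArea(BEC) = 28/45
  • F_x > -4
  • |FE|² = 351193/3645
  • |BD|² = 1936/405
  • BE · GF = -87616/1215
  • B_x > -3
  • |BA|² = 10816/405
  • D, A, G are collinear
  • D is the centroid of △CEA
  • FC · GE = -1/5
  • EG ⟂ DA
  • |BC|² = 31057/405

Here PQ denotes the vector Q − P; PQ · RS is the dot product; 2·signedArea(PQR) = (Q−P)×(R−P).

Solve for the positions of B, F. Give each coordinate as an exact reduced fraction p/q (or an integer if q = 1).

B = (-121/45, 62/45)
F = (-511/135, 482/135)

1. B_x = -121/45  [line -14·x + -8·y + -1198/45 = 0 ∩ |BC|² = 31057/405]
2. B_y = 62/45  [line -14·x + -8·y + -1198/45 = 0 ∩ |BC|² = 31057/405]
   → B = (-121/45, 62/45)
3. F_x = -511/135  [FC · GE = -1/5 ∩ BE · GF = -87616/1215]
4. F_y = 482/135  [FC · GE = -1/5 ∩ BE · GF = -87616/1215]
   → F = (-511/135, 482/135)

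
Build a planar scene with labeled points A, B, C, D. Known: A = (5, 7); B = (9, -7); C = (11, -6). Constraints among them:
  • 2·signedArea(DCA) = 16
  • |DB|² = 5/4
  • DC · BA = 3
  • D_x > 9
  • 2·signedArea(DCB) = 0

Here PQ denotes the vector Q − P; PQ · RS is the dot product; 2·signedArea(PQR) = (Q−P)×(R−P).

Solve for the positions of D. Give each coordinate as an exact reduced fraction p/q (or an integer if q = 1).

1. D_x = 10  [2·signedArea(DCB) = 0 ∩ DC · BA = 3]
2. D_y = -13/2  [2·signedArea(DCB) = 0 ∩ DC · BA = 3]
   → D = (10, -13/2)

D = (10, -13/2)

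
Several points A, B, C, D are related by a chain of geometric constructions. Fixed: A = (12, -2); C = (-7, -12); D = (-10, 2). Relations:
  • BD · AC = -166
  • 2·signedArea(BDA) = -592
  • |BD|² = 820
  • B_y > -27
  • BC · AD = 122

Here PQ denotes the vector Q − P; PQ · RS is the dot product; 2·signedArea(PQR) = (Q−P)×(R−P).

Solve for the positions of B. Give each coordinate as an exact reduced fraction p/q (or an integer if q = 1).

B = (-4, -26)

1. B_x = -4  [BC · AD = 122 ∩ BD · AC = -166]
2. B_y = -26  [BC · AD = 122 ∩ BD · AC = -166]
   → B = (-4, -26)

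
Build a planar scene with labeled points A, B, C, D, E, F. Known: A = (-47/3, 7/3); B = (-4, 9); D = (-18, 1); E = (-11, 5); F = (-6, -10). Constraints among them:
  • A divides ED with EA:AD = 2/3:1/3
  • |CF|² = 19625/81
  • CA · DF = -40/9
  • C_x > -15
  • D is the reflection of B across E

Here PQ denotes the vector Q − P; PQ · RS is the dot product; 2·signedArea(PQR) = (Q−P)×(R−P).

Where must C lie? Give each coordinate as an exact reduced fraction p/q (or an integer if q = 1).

1. C_x = -134/9  [line -12·x + 11·y + -1883/9 = 0 ∩ |CF|² = 19625/81]
2. C_y = 25/9  [line -12·x + 11·y + -1883/9 = 0 ∩ |CF|² = 19625/81]
   → C = (-134/9, 25/9)

C = (-134/9, 25/9)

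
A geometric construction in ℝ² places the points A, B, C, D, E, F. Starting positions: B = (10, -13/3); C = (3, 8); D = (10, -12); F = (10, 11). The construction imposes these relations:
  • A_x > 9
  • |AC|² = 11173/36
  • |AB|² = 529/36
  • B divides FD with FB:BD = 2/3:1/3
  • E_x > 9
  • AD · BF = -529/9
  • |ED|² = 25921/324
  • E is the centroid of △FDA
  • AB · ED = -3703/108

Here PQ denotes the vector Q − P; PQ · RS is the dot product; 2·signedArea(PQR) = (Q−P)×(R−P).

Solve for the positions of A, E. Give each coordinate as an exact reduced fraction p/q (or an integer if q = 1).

A = (10, -49/6)
E = (10, -55/18)

1. A_y = -49/6  [AD · BF = -529/9]
2. A_x = 10  [|AC|² = 11173/36]
   → A = (10, -49/6)
3. E_x = 10  [AB · ED = -3703/108 ∩ E is the centroid of △FDA]
4. E_y = -55/18  [AB · ED = -3703/108 ∩ E is the centroid of △FDA]
   → E = (10, -55/18)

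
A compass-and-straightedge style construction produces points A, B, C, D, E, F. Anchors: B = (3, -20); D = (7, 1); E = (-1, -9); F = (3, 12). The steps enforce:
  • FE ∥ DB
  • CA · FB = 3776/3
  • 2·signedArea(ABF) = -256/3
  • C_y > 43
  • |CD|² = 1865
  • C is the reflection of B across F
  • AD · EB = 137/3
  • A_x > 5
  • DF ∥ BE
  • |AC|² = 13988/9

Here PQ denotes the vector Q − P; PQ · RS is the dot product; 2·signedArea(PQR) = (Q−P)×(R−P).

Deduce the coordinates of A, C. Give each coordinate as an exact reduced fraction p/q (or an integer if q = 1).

A = (17/3, 14/3)
C = (3, 44)

1. A_x = 17/3  [AD · EB = 137/3 ∩ 2·signedArea(ABF) = -256/3]
2. A_y = 14/3  [AD · EB = 137/3 ∩ 2·signedArea(ABF) = -256/3]
   → A = (17/3, 14/3)
3. C_x = 3  [C is the reflection of B across F]
4. C_y = 44  [C is the reflection of B across F]
   → C = (3, 44)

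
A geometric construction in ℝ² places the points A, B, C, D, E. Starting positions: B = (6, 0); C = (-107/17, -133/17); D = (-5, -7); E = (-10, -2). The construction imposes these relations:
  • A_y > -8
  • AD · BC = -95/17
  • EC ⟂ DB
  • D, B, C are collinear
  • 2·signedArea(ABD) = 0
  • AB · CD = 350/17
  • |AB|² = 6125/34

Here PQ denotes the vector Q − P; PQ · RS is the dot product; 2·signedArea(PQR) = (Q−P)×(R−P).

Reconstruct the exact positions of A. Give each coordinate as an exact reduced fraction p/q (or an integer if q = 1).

A = (-181/34, -245/34)

1. A_x = -181/34  [2·signedArea(ABD) = 0 ∩ AD · BC = -95/17]
2. A_y = -245/34  [2·signedArea(ABD) = 0 ∩ AD · BC = -95/17]
   → A = (-181/34, -245/34)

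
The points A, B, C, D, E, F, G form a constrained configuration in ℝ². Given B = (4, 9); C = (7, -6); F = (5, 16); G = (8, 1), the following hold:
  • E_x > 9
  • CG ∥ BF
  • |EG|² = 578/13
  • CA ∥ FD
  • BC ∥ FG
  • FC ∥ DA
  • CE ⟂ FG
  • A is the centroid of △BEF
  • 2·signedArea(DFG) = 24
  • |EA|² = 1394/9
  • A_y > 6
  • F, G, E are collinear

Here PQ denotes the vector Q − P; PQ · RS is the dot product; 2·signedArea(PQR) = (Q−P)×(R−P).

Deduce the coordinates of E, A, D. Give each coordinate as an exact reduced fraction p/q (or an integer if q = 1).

1. E_x = 121/13  [F, G, E are collinear ∩ CE ⟂ FG]
2. E_y = -72/13  [F, G, E are collinear ∩ CE ⟂ FG]
   → E = (121/13, -72/13)
3. A_x = 238/39  [A is the centroid of △BEF]
4. A_y = 253/39  [A is the centroid of △BEF]
   → A = (238/39, 253/39)
5. D_x = 160/39  [FC ∥ DA ∩ CA ∥ FD]
6. D_y = 1111/39  [FC ∥ DA ∩ CA ∥ FD]
   → D = (160/39, 1111/39)

A = (238/39, 253/39)
D = (160/39, 1111/39)
E = (121/13, -72/13)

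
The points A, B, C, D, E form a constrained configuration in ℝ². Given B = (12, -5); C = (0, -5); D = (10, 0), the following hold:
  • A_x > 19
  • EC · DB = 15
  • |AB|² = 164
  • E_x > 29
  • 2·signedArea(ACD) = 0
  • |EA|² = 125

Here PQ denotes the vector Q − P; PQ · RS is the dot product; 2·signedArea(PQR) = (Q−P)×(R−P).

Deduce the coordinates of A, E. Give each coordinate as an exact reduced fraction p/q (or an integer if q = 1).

1. A_x = 20  [line -5·x + 10·y + 50 = 0 ∩ |AB|² = 164]
2. A_y = 5  [line -5·x + 10·y + 50 = 0 ∩ |AB|² = 164]
   → A = (20, 5)
3. E_x = 30  [line -2·x + 5·y + 10 = 0 ∩ |EA|² = 125]
4. E_y = 10  [line -2·x + 5·y + 10 = 0 ∩ |EA|² = 125]
   → E = (30, 10)

A = (20, 5)
E = (30, 10)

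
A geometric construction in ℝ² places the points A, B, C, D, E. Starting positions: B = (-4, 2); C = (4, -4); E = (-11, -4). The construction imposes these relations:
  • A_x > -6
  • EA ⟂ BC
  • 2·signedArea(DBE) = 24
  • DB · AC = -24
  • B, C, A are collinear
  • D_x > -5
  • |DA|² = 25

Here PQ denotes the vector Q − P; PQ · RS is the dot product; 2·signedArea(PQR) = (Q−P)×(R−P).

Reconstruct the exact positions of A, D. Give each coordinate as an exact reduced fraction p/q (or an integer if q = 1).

A = (-28/5, 16/5)
D = (-21/5, -8/5)

1. A_x = -28/5  [B, C, A are collinear ∩ EA ⟂ BC]
2. A_y = 16/5  [B, C, A are collinear ∩ EA ⟂ BC]
   → A = (-28/5, 16/5)
3. D_x = -21/5  [2·signedArea(DBE) = 24 ∩ DB · AC = -24]
4. D_y = -8/5  [2·signedArea(DBE) = 24 ∩ DB · AC = -24]
   → D = (-21/5, -8/5)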